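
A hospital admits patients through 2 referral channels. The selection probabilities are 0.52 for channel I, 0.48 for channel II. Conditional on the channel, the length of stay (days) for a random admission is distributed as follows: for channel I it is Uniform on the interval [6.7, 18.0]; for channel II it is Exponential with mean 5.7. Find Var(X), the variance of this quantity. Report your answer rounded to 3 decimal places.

32.166

Per component, I: μ=12.35, E[X²]=163.163; II: μ=5.7, E[X²]=64.98.
E[X] = 0.52·12.35 + 0.48·5.7 = 9.158.
E[X²] = 0.52·163.163 + 0.48·64.98 = 116.035.
Var(X) = E[X²] − (E[X])² = 116.035 − 83.869 = 32.1664.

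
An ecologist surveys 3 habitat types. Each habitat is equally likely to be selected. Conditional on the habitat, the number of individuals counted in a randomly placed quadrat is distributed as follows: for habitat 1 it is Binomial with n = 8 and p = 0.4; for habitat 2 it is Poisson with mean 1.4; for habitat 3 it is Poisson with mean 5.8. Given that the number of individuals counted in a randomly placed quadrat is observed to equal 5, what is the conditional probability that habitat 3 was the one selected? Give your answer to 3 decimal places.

Likelihoods P(X=5 | ·): 1: 0.123863; 2: 0.0110521; 3: 0.165596.
Posterior ∝ prior × likelihood. Numerator for 3: 0.333333·0.165596 = 0.0551988.
Normalizing constant: 0.333333·0.123863 + 0.333333·0.0110521 + 0.333333·0.165596 = 0.100171.
P(3 | observation) = 0.0551988 / 0.100171 = 0.551048.

0.551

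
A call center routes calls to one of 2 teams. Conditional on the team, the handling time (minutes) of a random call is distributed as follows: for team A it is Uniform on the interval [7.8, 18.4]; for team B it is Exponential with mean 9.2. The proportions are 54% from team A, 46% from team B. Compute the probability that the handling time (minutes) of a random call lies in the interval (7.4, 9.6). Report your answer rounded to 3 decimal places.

0.135

Conditional on each team, P(7.4 < X < 9.6): A: 0.169811; B: 0.0951522.
By total probability, P(7.4 < X < 9.6) = 0.54·0.169811 + 0.46·0.0951522 = 0.135468.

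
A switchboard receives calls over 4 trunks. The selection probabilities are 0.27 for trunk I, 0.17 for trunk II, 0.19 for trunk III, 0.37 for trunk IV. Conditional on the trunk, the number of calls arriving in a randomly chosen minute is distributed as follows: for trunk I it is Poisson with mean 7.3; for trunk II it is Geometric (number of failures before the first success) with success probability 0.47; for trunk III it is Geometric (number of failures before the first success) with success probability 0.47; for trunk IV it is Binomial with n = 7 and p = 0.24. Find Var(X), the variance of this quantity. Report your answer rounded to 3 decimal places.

10.206

Per component, I: μ=7.3, E[X²]=60.59; II: μ=1.12766, E[X²]=3.67089; III: μ=1.12766, E[X²]=3.67089; IV: μ=1.68, E[X²]=4.0992.
E[X] = 0.27·7.3 + 0.17·1.12766 + 0.19·1.12766 + 0.37·1.68 = 2.99856.
E[X²] = 0.27·60.59 + 0.17·3.67089 + 0.19·3.67089 + 0.37·4.0992 = 19.1975.
Var(X) = E[X²] − (E[X])² = 19.1975 − 8.99135 = 10.2062.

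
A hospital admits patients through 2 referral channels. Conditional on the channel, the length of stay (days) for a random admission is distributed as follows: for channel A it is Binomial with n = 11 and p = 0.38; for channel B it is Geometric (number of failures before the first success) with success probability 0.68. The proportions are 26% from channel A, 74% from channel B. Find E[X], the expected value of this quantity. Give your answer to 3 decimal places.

1.435

Component means — A: 4.18; B: 0.470588.
E[X] = 0.26·4.18 + 0.74·0.470588 = 1.43504.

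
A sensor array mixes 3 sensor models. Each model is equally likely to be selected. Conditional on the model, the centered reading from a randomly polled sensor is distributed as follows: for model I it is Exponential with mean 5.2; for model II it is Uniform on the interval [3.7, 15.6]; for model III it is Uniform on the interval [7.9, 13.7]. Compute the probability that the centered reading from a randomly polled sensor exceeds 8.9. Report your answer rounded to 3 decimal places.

Conditional on each model, P(X > 8.9): I: 0.180588; II: 0.563025; III: 0.827586.
By total probability, P(X > 8.9) = 0.333333·0.180588 + 0.333333·0.563025 + 0.333333·0.827586 = 0.523733.

0.524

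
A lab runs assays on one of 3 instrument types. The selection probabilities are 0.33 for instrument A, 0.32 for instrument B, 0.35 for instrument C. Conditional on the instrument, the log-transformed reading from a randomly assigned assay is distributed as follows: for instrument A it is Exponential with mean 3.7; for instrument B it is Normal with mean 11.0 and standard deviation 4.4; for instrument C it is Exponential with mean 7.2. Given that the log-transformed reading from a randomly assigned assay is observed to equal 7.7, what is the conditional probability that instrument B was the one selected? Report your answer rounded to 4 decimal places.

0.4405

Likelihoods f(7.7 | ·): A: 0.0337284; B: 0.0684403; C: 0.0476665.
Posterior ∝ prior × likelihood. Numerator for B: 0.32·0.0684403 = 0.0219009.
Normalizing constant: 0.33·0.0337284 + 0.32·0.0684403 + 0.35·0.0476665 = 0.0497146.
P(B | observation) = 0.0219009 / 0.0497146 = 0.440533.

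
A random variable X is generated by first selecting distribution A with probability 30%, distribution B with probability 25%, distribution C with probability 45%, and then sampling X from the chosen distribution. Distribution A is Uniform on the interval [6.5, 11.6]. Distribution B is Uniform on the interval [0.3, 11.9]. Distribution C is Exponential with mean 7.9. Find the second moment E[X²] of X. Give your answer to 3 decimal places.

For each component E[X²] = Var + (mean)², giving A: 84.07; B: 48.4233; C: 124.82.
Overall E[X²] = 0.3·84.07 + 0.25·48.4233 + 0.45·124.82 = 93.4958.

93.496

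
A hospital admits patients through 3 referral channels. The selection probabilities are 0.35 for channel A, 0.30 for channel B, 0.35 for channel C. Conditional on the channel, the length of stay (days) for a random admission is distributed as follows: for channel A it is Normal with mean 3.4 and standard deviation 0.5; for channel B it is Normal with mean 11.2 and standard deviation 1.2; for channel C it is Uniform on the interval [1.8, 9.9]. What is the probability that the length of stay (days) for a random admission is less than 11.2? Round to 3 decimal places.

Conditional on each channel, P(X < 11.2): A: 1; B: 0.5; C: 1.
By total probability, P(X < 11.2) = 0.35·1 + 0.3·0.5 + 0.35·1 = 0.85.

0.850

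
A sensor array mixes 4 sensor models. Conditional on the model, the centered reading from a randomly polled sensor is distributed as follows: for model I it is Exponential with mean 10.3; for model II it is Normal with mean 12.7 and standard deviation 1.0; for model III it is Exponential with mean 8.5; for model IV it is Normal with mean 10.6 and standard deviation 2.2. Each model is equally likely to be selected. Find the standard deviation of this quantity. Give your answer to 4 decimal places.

Per component, I: μ=10.3, E[X²]=212.18; II: μ=12.7, E[X²]=162.29; III: μ=8.5, E[X²]=144.5; IV: μ=10.6, E[X²]=117.2.
E[X] = 0.25·10.3 + 0.25·12.7 + 0.25·8.5 + 0.25·10.6 = 10.525.
E[X²] = 0.25·212.18 + 0.25·162.29 + 0.25·144.5 + 0.25·117.2 = 159.043.
Var(X) = E[X²] − (E[X])² = 159.043 − 110.776 = 48.2669.
SD(X) = √48.2669 = 6.94744.

6.9474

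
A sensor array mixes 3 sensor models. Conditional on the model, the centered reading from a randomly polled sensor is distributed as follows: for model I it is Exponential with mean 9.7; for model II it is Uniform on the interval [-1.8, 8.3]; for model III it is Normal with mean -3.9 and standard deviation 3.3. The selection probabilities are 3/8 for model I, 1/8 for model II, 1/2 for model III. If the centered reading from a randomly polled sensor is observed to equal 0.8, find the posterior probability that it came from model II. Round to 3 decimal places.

Likelihoods f(0.8 | ·): I: 0.0949315; II: 0.0990099; III: 0.043845.
Posterior ∝ prior × likelihood. Numerator for II: 0.125·0.0990099 = 0.0123762.
Normalizing constant: 0.375·0.0949315 + 0.125·0.0990099 + 0.5·0.043845 = 0.069898.
P(II | observation) = 0.0123762 / 0.069898 = 0.177061.

0.177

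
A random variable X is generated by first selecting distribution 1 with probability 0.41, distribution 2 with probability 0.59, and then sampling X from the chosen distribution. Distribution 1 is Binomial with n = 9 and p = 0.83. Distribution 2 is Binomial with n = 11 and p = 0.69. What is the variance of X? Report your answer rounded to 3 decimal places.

Per component, 1: μ=7.47, E[X²]=57.0708; 2: μ=7.59, E[X²]=59.961.
E[X] = 0.41·7.47 + 0.59·7.59 = 7.5408.
E[X²] = 0.41·57.0708 + 0.59·59.961 = 58.776.
Var(X) = E[X²] − (E[X])² = 58.776 − 56.8637 = 1.91235.

1.912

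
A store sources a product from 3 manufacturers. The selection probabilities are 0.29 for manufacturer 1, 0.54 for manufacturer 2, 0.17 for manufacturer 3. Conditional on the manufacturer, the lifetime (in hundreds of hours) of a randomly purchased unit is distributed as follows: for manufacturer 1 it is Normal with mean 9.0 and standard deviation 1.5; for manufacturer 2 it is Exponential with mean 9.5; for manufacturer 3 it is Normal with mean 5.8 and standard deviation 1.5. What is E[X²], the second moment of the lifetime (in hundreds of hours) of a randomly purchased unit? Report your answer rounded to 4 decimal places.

127.7138

For each component E[X²] = Var + (mean)², giving 1: 83.25; 2: 180.5; 3: 35.89.
Overall E[X²] = 0.29·83.25 + 0.54·180.5 + 0.17·35.89 = 127.714.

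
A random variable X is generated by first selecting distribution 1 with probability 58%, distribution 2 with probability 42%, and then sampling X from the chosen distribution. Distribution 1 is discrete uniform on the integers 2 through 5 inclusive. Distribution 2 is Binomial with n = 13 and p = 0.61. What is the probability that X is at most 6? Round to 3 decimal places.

0.667

Conditional on each component, P(X ≤ 6): 1: 1; 2: 0.206473.
By total probability, P(X ≤ 6) = 0.58·1 + 0.42·0.206473 = 0.666719.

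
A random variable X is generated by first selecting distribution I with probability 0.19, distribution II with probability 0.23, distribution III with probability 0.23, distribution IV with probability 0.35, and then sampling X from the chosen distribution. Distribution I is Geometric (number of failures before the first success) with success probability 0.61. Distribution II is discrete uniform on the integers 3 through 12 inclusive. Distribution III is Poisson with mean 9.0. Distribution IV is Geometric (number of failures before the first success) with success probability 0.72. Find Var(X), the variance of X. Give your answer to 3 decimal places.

19.630

Per component, I: μ=0.639344, E[X²]=1.45687; II: μ=7.5, E[X²]=64.5; III: μ=9, E[X²]=90; IV: μ=0.388889, E[X²]=0.691358.
E[X] = 0.19·0.639344 + 0.23·7.5 + 0.23·9 + 0.35·0.388889 = 4.05259.
E[X²] = 0.19·1.45687 + 0.23·64.5 + 0.23·90 + 0.35·0.691358 = 36.0538.
Var(X) = E[X²] − (E[X])² = 36.0538 − 16.4235 = 19.6303.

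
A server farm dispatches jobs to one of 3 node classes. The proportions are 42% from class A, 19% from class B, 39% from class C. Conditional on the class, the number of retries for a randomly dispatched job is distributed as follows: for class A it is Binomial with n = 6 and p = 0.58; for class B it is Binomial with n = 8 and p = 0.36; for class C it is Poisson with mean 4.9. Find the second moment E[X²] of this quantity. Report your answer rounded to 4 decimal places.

For each component E[X²] = Var + (mean)², giving A: 13.572; B: 10.1376; C: 28.91.
Overall E[X²] = 0.42·13.572 + 0.19·10.1376 + 0.39·28.91 = 18.9013.

18.9013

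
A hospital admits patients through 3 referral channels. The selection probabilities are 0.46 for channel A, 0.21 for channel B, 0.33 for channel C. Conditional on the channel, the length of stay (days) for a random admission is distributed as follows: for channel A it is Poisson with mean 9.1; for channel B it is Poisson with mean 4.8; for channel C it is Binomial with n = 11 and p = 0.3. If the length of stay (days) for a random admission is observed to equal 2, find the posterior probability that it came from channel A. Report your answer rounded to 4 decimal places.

Likelihoods P(X=2 | ·): A: 0.00462352; B: 0.0948067; C: 0.19975.
Posterior ∝ prior × likelihood. Numerator for A: 0.46·0.00462352 = 0.00212682.
Normalizing constant: 0.46·0.00462352 + 0.21·0.0948067 + 0.33·0.19975 = 0.0879538.
P(A | observation) = 0.00212682 / 0.0879538 = 0.0241811.

0.0242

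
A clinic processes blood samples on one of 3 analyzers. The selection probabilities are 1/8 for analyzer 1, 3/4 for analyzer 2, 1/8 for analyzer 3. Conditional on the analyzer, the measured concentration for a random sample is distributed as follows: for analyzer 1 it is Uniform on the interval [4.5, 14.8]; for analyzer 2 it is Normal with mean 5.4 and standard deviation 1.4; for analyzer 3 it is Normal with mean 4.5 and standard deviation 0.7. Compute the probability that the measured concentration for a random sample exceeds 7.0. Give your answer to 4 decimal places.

0.1896

Conditional on each analyzer, P(X > 7.0): 1: 0.757282; 2: 0.126549; 3: 0.00017752.
By total probability, P(X > 7.0) = 0.125·0.757282 + 0.75·0.126549 + 0.125·0.00017752 = 0.189594.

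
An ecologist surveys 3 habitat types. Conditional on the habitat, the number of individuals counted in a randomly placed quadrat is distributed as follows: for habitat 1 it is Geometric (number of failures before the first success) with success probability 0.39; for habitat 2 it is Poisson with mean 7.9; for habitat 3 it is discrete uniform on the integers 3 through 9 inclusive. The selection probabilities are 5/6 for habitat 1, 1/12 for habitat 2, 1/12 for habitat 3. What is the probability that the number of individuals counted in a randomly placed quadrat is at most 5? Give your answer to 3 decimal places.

Conditional on each habitat, P(X ≤ 5): 1: 0.94848; 2: 0.200569; 3: 0.428571.
By total probability, P(X ≤ 5) = 0.833333·0.94848 + 0.0833333·0.200569 + 0.0833333·0.428571 = 0.842828.

0.843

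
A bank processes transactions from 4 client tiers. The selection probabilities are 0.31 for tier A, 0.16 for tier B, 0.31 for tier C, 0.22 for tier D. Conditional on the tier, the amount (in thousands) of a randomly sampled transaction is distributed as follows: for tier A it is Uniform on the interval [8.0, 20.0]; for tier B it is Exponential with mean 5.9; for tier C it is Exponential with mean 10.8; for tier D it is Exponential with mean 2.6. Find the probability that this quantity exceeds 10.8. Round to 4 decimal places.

0.3808

Conditional on each tier, P(X > 10.8): A: 0.766667; B: 0.160332; C: 0.367879; D: 0.0157039.
By total probability, P(X > 10.8) = 0.31·0.766667 + 0.16·0.160332 + 0.31·0.367879 + 0.22·0.0157039 = 0.380817.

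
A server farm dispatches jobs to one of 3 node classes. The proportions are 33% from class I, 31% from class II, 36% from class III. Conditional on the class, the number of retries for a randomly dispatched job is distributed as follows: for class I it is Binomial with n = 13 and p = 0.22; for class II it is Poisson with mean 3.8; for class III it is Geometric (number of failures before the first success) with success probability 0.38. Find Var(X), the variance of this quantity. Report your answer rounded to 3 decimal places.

4.254

Per component, I: μ=2.86, E[X²]=10.4104; II: μ=3.8, E[X²]=18.24; III: μ=1.63158, E[X²]=6.95568.
E[X] = 0.33·2.86 + 0.31·3.8 + 0.36·1.63158 = 2.70917.
E[X²] = 0.33·10.4104 + 0.31·18.24 + 0.36·6.95568 = 11.5939.
Var(X) = E[X²] − (E[X])² = 11.5939 − 7.33959 = 4.25428.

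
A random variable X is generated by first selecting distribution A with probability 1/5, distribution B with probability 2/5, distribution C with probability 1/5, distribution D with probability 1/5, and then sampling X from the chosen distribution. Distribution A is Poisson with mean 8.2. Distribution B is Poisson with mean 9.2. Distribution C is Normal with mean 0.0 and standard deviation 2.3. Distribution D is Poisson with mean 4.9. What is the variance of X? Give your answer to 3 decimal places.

Per component, A: μ=8.2, E[X²]=75.44; B: μ=9.2, E[X²]=93.84; C: μ=0, E[X²]=5.29; D: μ=4.9, E[X²]=28.91.
E[X] = 0.2·8.2 + 0.4·9.2 + 0.2·0 + 0.2·4.9 = 6.3.
E[X²] = 0.2·75.44 + 0.4·93.84 + 0.2·5.29 + 0.2·28.91 = 59.464.
Var(X) = E[X²] − (E[X])² = 59.464 − 39.69 = 19.774.

19.774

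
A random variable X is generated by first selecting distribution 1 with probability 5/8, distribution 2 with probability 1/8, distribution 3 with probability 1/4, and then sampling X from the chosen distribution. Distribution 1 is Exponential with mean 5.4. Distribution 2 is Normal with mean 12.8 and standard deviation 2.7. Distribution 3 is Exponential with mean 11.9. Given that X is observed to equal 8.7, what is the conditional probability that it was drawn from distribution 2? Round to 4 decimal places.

0.1493

Likelihoods f(8.7 | ·): 1: 0.0369751; 2: 0.0466473; 3: 0.0404523.
Posterior ∝ prior × likelihood. Numerator for 2: 0.125·0.0466473 = 0.00583092.
Normalizing constant: 0.625·0.0369751 + 0.125·0.0466473 + 0.25·0.0404523 = 0.0390535.
P(2 | observation) = 0.00583092 / 0.0390535 = 0.149306.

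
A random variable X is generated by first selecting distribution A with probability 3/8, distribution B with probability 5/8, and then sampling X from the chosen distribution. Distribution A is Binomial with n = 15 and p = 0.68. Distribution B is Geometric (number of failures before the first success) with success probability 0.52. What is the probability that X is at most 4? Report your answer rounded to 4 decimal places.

Conditional on each component, P(X ≤ 4): A: 0.00123562; B: 0.97452.
By total probability, P(X ≤ 4) = 0.375·0.00123562 + 0.625·0.97452 = 0.609538.

0.6095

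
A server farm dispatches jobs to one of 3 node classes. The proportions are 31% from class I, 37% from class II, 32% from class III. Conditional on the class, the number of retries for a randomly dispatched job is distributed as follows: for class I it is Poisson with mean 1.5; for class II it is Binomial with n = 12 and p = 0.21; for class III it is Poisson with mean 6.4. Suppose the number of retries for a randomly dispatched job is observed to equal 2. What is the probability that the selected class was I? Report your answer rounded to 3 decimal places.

0.408

Likelihoods P(X=2 | ·): I: 0.251021; II: 0.275584; III: 0.0340287.
Posterior ∝ prior × likelihood. Numerator for I: 0.31·0.251021 = 0.0778166.
Normalizing constant: 0.31·0.251021 + 0.37·0.275584 + 0.32·0.0340287 = 0.190672.
P(I | observation) = 0.0778166 / 0.190672 = 0.408118.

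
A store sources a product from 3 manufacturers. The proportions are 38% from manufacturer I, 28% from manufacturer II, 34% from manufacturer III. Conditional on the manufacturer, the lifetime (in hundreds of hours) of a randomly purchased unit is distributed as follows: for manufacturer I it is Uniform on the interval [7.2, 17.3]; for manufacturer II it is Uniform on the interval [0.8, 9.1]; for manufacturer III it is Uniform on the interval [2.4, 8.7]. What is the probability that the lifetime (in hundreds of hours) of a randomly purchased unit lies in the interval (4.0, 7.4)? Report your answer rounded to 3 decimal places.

Conditional on each manufacturer, P(4.0 < X < 7.4): I: 0.019802; II: 0.409639; III: 0.539683.
By total probability, P(4.0 < X < 7.4) = 0.38·0.019802 + 0.28·0.409639 + 0.34·0.539683 = 0.305716.

0.306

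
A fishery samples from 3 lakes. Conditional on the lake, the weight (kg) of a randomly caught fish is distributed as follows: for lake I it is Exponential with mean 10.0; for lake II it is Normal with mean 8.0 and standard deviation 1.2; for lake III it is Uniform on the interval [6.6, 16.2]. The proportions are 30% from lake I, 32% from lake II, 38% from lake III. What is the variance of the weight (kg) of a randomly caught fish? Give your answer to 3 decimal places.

Per component, I: μ=10, E[X²]=200; II: μ=8, E[X²]=65.44; III: μ=11.4, E[X²]=137.64.
E[X] = 0.3·10 + 0.32·8 + 0.38·11.4 = 9.892.
E[X²] = 0.3·200 + 0.32·65.44 + 0.38·137.64 = 133.244.
Var(X) = E[X²] − (E[X])² = 133.244 − 97.8517 = 35.3923.

35.392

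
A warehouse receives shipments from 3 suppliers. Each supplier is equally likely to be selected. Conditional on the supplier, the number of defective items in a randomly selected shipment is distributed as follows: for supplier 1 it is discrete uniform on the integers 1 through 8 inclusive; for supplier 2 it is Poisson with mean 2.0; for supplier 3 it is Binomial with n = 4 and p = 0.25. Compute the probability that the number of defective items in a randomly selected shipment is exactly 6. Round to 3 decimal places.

Conditional on each supplier, P(X = 6): 1: 0.125; 2: 0.0120298; 3: 0.
By total probability, P(X = 6) = 0.333333·0.125 + 0.333333·0.0120298 + 0.333333·0 = 0.0456766.

0.046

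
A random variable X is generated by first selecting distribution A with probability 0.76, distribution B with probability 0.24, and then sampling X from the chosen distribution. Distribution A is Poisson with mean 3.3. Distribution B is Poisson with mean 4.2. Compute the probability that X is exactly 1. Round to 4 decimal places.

0.1076

Conditional on each component, P(X = 1): A: 0.121714; B: 0.0629814.
By total probability, P(X = 1) = 0.76·0.121714 + 0.24·0.0629814 = 0.107619.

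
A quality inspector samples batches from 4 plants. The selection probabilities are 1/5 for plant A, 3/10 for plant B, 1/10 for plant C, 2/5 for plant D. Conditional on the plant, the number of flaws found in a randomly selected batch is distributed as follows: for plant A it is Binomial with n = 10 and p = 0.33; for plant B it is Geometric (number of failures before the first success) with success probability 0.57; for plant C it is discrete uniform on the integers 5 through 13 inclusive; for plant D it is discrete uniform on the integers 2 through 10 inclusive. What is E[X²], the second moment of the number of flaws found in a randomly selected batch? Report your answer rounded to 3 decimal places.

For each component E[X²] = Var + (mean)², giving A: 13.101; B: 1.89258; C: 87.6667; D: 42.6667.
Overall E[X²] = 0.2·13.101 + 0.3·1.89258 + 0.1·87.6667 + 0.4·42.6667 = 29.0213.

29.021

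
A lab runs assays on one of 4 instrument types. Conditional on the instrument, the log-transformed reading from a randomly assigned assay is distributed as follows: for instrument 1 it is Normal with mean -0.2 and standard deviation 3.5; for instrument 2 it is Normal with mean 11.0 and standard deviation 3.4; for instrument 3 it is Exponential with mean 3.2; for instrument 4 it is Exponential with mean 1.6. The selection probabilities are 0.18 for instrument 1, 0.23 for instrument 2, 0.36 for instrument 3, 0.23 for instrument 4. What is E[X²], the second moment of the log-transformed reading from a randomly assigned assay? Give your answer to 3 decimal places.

For each component E[X²] = Var + (mean)², giving 1: 12.29; 2: 132.56; 3: 20.48; 4: 5.12.
Overall E[X²] = 0.18·12.29 + 0.23·132.56 + 0.36·20.48 + 0.23·5.12 = 41.2514.

41.251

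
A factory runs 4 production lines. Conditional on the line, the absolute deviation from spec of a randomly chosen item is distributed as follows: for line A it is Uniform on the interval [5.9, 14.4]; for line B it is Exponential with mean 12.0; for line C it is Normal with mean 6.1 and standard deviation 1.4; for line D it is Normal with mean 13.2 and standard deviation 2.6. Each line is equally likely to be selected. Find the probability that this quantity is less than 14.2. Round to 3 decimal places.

Conditional on each line, P(X < 14.2): A: 0.976471; B: 0.693744; C: 1; D: 0.649739.
By total probability, P(X < 14.2) = 0.25·0.976471 + 0.25·0.693744 + 0.25·1 + 0.25·0.649739 = 0.829988.

0.830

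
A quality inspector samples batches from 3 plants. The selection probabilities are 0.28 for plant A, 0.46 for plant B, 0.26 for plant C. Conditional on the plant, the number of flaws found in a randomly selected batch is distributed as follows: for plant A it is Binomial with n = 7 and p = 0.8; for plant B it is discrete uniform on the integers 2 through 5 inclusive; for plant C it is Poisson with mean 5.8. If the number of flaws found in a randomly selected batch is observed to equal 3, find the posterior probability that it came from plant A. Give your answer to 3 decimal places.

0.054

Likelihoods P(X=3 | ·): A: 0.028672; B: 0.25; C: 0.098452.
Posterior ∝ prior × likelihood. Numerator for A: 0.28·0.028672 = 0.00802816.
Normalizing constant: 0.28·0.028672 + 0.46·0.25 + 0.26·0.098452 = 0.148626.
P(A | observation) = 0.00802816 / 0.148626 = 0.054016.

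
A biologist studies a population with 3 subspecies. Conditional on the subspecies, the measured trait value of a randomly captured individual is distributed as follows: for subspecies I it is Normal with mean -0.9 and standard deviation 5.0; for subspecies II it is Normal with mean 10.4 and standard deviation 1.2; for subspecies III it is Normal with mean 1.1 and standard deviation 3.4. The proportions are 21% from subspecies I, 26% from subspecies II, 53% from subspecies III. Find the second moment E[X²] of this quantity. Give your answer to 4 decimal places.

40.6842

For each component E[X²] = Var + (mean)², giving I: 25.81; II: 109.6; III: 12.77.
Overall E[X²] = 0.21·25.81 + 0.26·109.6 + 0.53·12.77 = 40.6842.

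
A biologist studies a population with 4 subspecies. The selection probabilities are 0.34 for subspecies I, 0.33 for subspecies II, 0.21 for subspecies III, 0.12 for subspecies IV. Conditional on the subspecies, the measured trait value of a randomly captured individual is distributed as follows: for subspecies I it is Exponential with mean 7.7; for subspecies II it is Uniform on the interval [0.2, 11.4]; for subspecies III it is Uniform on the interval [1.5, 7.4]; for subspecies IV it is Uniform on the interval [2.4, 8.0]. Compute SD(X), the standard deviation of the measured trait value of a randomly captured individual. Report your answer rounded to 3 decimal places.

Per component, I: μ=7.7, E[X²]=118.58; II: μ=5.8, E[X²]=44.0933; III: μ=4.45, E[X²]=22.7033; IV: μ=5.2, E[X²]=29.6533.
E[X] = 0.34·7.7 + 0.33·5.8 + 0.21·4.45 + 0.12·5.2 = 6.0905.
E[X²] = 0.34·118.58 + 0.33·44.0933 + 0.21·22.7033 + 0.12·29.6533 = 63.1941.
Var(X) = E[X²] − (E[X])² = 63.1941 − 37.0942 = 26.0999.
SD(X) = √26.0999 = 5.10881.

5.109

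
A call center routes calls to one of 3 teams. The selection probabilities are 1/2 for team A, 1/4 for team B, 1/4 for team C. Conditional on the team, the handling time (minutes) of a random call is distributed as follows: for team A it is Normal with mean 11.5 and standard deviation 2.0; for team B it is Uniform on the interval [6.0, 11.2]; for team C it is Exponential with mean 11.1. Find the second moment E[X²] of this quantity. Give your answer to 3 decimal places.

For each component E[X²] = Var + (mean)², giving A: 136.25; B: 76.2133; C: 246.42.
Overall E[X²] = 0.5·136.25 + 0.25·76.2133 + 0.25·246.42 = 148.783.

148.783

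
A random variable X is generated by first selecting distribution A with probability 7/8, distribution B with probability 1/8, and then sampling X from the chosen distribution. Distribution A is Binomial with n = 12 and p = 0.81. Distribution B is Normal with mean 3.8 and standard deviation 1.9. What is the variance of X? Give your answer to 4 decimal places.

Per component, A: μ=9.72, E[X²]=96.3252; B: μ=3.8, E[X²]=18.05.
E[X] = 0.875·9.72 + 0.125·3.8 = 8.98.
E[X²] = 0.875·96.3252 + 0.125·18.05 = 86.5408.
Var(X) = E[X²] − (E[X])² = 86.5408 − 80.6404 = 5.9004.

5.9004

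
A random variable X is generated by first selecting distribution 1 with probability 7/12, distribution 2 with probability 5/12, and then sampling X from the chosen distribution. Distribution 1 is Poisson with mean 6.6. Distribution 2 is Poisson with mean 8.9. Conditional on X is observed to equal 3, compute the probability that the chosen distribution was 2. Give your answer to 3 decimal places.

Likelihoods P(X=3 | ·): 1: 0.0651834; 2: 0.016025.
Posterior ∝ prior × likelihood. Numerator for 2: 0.416667·0.016025 = 0.00667708.
Normalizing constant: 0.583333·0.0651834 + 0.416667·0.016025 = 0.0447007.
P(2 | observation) = 0.00667708 / 0.0447007 = 0.149373.

0.149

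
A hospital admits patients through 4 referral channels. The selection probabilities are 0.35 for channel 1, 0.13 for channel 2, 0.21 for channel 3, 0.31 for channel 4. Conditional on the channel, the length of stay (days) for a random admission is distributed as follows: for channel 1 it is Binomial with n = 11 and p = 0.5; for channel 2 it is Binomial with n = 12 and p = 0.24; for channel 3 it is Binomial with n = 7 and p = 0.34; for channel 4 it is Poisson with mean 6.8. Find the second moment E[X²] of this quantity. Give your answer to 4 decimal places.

30.8746

For each component E[X²] = Var + (mean)², giving 1: 33; 2: 10.4832; 3: 7.2352; 4: 53.04.
Overall E[X²] = 0.35·33 + 0.13·10.4832 + 0.21·7.2352 + 0.31·53.04 = 30.8746.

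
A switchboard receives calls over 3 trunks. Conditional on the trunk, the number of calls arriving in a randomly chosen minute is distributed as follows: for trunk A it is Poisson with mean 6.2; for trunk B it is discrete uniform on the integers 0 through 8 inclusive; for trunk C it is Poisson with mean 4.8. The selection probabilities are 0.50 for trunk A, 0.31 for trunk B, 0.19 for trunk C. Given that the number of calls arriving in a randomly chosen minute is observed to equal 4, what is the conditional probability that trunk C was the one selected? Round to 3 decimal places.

Likelihoods P(X=4 | ·): A: 0.124948; B: 0.111111; C: 0.182029.
Posterior ∝ prior × likelihood. Numerator for C: 0.19·0.182029 = 0.0345855.
Normalizing constant: 0.5·0.124948 + 0.31·0.111111 + 0.19·0.182029 = 0.131504.
P(C | observation) = 0.0345855 / 0.131504 = 0.262999.

0.263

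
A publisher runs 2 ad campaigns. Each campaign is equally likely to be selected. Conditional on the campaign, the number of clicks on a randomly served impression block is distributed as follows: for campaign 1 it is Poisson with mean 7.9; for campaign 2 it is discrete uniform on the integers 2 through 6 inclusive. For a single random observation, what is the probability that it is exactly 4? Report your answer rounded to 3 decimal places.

Conditional on each campaign, P(X = 4): 1: 0.0601687; 2: 0.2.
By total probability, P(X = 4) = 0.5·0.0601687 + 0.5·0.2 = 0.130084.

0.130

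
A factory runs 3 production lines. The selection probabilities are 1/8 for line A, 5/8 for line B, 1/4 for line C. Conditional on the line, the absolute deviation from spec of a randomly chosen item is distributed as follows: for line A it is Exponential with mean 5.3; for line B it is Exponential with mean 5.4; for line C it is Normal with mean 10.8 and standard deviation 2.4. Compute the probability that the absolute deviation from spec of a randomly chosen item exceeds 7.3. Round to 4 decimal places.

Conditional on each line, P(X > 7.3): A: 0.252244; B: 0.258761; C: 0.927626.
By total probability, P(X > 7.3) = 0.125·0.252244 + 0.625·0.258761 + 0.25·0.927626 = 0.425162.

0.4252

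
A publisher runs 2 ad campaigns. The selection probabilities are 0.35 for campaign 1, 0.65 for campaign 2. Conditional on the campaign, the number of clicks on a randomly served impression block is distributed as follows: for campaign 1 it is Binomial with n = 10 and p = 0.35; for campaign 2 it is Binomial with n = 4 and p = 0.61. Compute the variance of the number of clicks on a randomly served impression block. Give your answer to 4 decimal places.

1.6704

Per component, 1: μ=3.5, E[X²]=14.525; 2: μ=2.44, E[X²]=6.9052.
E[X] = 0.35·3.5 + 0.65·2.44 = 2.811.
E[X²] = 0.35·14.525 + 0.65·6.9052 = 9.57213.
Var(X) = E[X²] − (E[X])² = 9.57213 − 7.90172 = 1.67041.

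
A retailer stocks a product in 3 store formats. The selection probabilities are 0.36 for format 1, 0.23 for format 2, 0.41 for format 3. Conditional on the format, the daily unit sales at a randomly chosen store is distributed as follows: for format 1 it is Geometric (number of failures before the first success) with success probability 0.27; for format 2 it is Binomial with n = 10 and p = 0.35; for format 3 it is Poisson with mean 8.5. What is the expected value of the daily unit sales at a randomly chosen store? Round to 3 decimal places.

5.263

Component means — 1: 2.7037; 2: 3.5; 3: 8.5.
E[X] = 0.36·2.7037 + 0.23·3.5 + 0.41·8.5 = 5.26333.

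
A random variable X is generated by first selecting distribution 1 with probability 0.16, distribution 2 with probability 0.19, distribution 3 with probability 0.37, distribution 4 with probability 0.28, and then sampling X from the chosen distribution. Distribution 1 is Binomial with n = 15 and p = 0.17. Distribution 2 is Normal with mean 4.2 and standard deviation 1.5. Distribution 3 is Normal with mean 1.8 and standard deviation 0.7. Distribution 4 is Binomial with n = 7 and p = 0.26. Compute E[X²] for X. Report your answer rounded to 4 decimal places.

For each component E[X²] = Var + (mean)², giving 1: 8.619; 2: 19.89; 3: 3.73; 4: 4.6592.
Overall E[X²] = 0.16·8.619 + 0.19·19.89 + 0.37·3.73 + 0.28·4.6592 = 7.84282.

7.8428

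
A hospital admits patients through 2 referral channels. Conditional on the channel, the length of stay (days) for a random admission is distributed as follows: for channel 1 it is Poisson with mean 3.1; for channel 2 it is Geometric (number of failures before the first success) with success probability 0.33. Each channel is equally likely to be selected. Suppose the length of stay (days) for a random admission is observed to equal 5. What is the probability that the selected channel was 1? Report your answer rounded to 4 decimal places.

Likelihoods P(X=5 | ·): 1: 0.107477; 2: 0.0445541.
Posterior ∝ prior × likelihood. Numerator for 1: 0.5·0.107477 = 0.0537384.
Normalizing constant: 0.5·0.107477 + 0.5·0.0445541 = 0.0760154.
P(1 | observation) = 0.0537384 / 0.0760154 = 0.70694.

0.7069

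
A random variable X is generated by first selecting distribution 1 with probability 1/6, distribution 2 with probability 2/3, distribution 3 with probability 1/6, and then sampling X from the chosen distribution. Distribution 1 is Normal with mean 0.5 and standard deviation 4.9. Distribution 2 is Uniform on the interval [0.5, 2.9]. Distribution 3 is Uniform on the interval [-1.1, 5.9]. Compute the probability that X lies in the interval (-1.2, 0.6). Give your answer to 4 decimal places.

0.0922

Conditional on each component, P(-1.2 < X < 0.6): 1: 0.143822; 2: 0.0416667; 3: 0.242857.
By total probability, P(-1.2 < X < 0.6) = 0.166667·0.143822 + 0.666667·0.0416667 + 0.166667·0.242857 = 0.0922244.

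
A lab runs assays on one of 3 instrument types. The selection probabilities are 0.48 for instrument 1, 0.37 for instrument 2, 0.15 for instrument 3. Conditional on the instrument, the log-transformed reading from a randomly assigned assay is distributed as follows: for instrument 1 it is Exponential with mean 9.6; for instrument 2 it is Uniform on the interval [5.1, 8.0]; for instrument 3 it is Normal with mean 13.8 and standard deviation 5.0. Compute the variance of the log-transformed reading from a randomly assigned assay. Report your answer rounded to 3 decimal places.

Per component, 1: μ=9.6, E[X²]=184.32; 2: μ=6.55, E[X²]=43.6033; 3: μ=13.8, E[X²]=215.44.
E[X] = 0.48·9.6 + 0.37·6.55 + 0.15·13.8 = 9.1015.
E[X²] = 0.48·184.32 + 0.37·43.6033 + 0.15·215.44 = 136.923.
Var(X) = E[X²] − (E[X])² = 136.923 − 82.8373 = 54.0855.

54.086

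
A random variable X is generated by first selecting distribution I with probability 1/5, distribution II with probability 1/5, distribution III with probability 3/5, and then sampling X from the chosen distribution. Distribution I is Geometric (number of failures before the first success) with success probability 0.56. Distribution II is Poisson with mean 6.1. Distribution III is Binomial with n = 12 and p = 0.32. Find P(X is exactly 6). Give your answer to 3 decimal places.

Conditional on each component, P(X = 6): I: 0.00406354; II: 0.160491; III: 0.0980901.
By total probability, P(X = 6) = 0.2·0.00406354 + 0.2·0.160491 + 0.6·0.0980901 = 0.0917649.

0.092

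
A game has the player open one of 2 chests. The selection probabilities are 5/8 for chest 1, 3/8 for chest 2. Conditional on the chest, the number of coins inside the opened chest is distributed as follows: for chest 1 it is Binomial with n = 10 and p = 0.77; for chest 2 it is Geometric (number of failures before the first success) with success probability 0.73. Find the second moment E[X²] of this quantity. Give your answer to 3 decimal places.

38.404

For each component E[X²] = Var + (mean)², giving 1: 61.061; 2: 0.64346.
Overall E[X²] = 0.625·61.061 + 0.375·0.64346 = 38.4044.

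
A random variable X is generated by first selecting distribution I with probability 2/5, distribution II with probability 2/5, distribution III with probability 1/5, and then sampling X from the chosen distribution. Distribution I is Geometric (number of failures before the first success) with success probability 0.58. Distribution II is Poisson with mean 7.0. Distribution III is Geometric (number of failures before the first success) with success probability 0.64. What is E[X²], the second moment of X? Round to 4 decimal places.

For each component E[X²] = Var + (mean)², giving I: 1.77289; II: 56; III: 1.19531.
Overall E[X²] = 0.4·1.77289 + 0.4·56 + 0.2·1.19531 = 23.3482.

23.3482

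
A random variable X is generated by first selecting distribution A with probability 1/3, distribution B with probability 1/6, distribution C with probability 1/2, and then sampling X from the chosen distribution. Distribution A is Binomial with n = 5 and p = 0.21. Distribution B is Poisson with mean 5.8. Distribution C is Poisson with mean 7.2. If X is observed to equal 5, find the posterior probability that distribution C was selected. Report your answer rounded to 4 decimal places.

Likelihoods P(X=5 | ·): A: 0.00040841; B: 0.165596; C: 0.120382.
Posterior ∝ prior × likelihood. Numerator for C: 0.5·0.120382 = 0.0601909.
Normalizing constant: 0.333333·0.00040841 + 0.166667·0.165596 + 0.5·0.120382 = 0.0879264.
P(C | observation) = 0.0601909 / 0.0879264 = 0.68456.

0.6846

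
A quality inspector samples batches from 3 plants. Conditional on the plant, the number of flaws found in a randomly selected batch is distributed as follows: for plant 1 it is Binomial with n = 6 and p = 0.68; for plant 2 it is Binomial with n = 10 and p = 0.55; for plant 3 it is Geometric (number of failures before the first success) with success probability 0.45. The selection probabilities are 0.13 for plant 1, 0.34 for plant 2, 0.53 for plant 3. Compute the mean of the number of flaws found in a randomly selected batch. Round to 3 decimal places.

Component means — 1: 4.08; 2: 5.5; 3: 1.22222.
E[X] = 0.13·4.08 + 0.34·5.5 + 0.53·1.22222 = 3.04818.

3.048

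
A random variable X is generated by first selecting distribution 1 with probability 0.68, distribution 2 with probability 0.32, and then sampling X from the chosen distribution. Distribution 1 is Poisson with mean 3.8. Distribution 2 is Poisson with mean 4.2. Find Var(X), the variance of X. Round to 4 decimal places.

3.9628

Per component, 1: μ=3.8, E[X²]=18.24; 2: μ=4.2, E[X²]=21.84.
E[X] = 0.68·3.8 + 0.32·4.2 = 3.928.
E[X²] = 0.68·18.24 + 0.32·21.84 = 19.392.
Var(X) = E[X²] − (E[X])² = 19.392 − 15.4292 = 3.96282.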